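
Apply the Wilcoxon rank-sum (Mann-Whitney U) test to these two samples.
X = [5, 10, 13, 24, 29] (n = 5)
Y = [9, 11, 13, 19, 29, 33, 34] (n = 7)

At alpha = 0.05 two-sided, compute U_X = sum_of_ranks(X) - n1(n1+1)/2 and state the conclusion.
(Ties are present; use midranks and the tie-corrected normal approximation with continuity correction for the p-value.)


Step 1: Combine and sort all 12 observations; assign midranks.
sorted (value, group): (5,X), (9,Y), (10,X), (11,Y), (13,X), (13,Y), (19,Y), (24,X), (29,X), (29,Y), (33,Y), (34,Y)
ranks: 5->1, 9->2, 10->3, 11->4, 13->5.5, 13->5.5, 19->7, 24->8, 29->9.5, 29->9.5, 33->11, 34->12
Step 2: Rank sum for X: R1 = 1 + 3 + 5.5 + 8 + 9.5 = 27.
Step 3: U_X = R1 - n1(n1+1)/2 = 27 - 5*6/2 = 27 - 15 = 12.
       U_Y = n1*n2 - U_X = 35 - 12 = 23.
Step 4: Ties are present, so use the tie-corrected normal approximation (with continuity correction) for the p-value.
Step 5: p-value = 0.415157; compare to alpha = 0.05. fail to reject H0.

U_X = 12, p = 0.415157, fail to reject H0 at alpha = 0.05.


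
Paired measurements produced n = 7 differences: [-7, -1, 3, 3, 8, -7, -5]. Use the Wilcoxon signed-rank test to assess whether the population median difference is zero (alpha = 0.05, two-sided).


Step 1: Drop any zero differences (none here) and take |d_i|.
|d| = [7, 1, 3, 3, 8, 7, 5]
Step 2: Midrank |d_i| (ties get averaged ranks).
ranks: |7|->5.5, |1|->1, |3|->2.5, |3|->2.5, |8|->7, |7|->5.5, |5|->4
Step 3: Attach original signs; sum ranks with positive sign and with negative sign.
W+ = 2.5 + 2.5 + 7 = 12
W- = 5.5 + 1 + 5.5 + 4 = 16
(Check: W+ + W- = 28 should equal n(n+1)/2 = 28.)
Step 4: Test statistic W = min(W+, W-) = 12.
Step 5: Ties in |d|, so use the tie-corrected normal approximation.
        E[W] = n(n+1)/4 = 7*8/4 = 14.
        Tie groups: |d|=3 (t=2), |d|=7 (t=2); sum(t^3 - t) = 12.
        Var[W] = n(n+1)(2n+1)/24 - sum(t^3-t)/48 = 840/24 - 12/48 = 34.75.
        z = (W - E[W]) / sqrt(Var[W]) = (12 - 14) / 5.8949 = -0.3393.
        Two-sided p = 2*Phi(z) = 0.734402.
Step 6: alpha = 0.05. fail to reject H0.

W+ = 12, W- = 16, W = min = 12, p = 0.734402, fail to reject H0.


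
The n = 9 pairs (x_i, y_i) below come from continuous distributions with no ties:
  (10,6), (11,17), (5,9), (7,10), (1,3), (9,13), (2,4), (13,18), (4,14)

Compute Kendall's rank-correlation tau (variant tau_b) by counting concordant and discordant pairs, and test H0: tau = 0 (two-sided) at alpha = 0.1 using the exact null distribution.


Step 1: Enumerate the 36 unordered pairs (i,j) with i<j and classify each by sign(x_j-x_i) * sign(y_j-y_i).
  (1,2):dx=+1,dy=+11->C; (1,3):dx=-5,dy=+3->D; (1,4):dx=-3,dy=+4->D; (1,5):dx=-9,dy=-3->C
  (1,6):dx=-1,dy=+7->D; (1,7):dx=-8,dy=-2->C; (1,8):dx=+3,dy=+12->C; (1,9):dx=-6,dy=+8->D
  (2,3):dx=-6,dy=-8->C; (2,4):dx=-4,dy=-7->C; (2,5):dx=-10,dy=-14->C; (2,6):dx=-2,dy=-4->C
  (2,7):dx=-9,dy=-13->C; (2,8):dx=+2,dy=+1->C; (2,9):dx=-7,dy=-3->C; (3,4):dx=+2,dy=+1->C
  (3,5):dx=-4,dy=-6->C; (3,6):dx=+4,dy=+4->C; (3,7):dx=-3,dy=-5->C; (3,8):dx=+8,dy=+9->C
  (3,9):dx=-1,dy=+5->D; (4,5):dx=-6,dy=-7->C; (4,6):dx=+2,dy=+3->C; (4,7):dx=-5,dy=-6->C
  (4,8):dx=+6,dy=+8->C; (4,9):dx=-3,dy=+4->D; (5,6):dx=+8,dy=+10->C; (5,7):dx=+1,dy=+1->C
  (5,8):dx=+12,dy=+15->C; (5,9):dx=+3,dy=+11->C; (6,7):dx=-7,dy=-9->C; (6,8):dx=+4,dy=+5->C
  (6,9):dx=-5,dy=+1->D; (7,8):dx=+11,dy=+14->C; (7,9):dx=+2,dy=+10->C; (8,9):dx=-9,dy=-4->C
Step 2: C = 29, D = 7, total pairs = 36.
Step 3: tau = (C - D)/(n(n-1)/2) = (29 - 7)/36 = 0.611111.
Step 4: Exact two-sided p-value (enumerate n! = 362880 permutations of y under H0): p = 0.024741.
Step 5: alpha = 0.1. reject H0.

tau_b = 0.6111 (C=29, D=7), p = 0.024741, reject H0.


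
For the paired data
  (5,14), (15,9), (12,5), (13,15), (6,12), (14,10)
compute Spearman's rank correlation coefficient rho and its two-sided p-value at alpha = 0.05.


Step 1: Rank x and y separately (midranks; no ties here).
rank(x): 5->1, 15->6, 12->3, 13->4, 6->2, 14->5
rank(y): 14->5, 9->2, 5->1, 15->6, 12->4, 10->3
Step 2: d_i = R_x(i) - R_y(i); compute d_i^2.
  (1-5)^2=16, (6-2)^2=16, (3-1)^2=4, (4-6)^2=4, (2-4)^2=4, (5-3)^2=4
sum(d^2) = 48.
Step 3: rho = 1 - 6*48 / (6*(6^2 - 1)) = 1 - 288/210 = -0.371429.
Step 4: Under H0, t = rho * sqrt((n-2)/(1-rho^2)) = -0.8001 ~ t(4).
Step 5: Two-sided p-value from the t-distribution with 4 df = 0.468478.
Step 6: alpha = 0.05. fail to reject H0.

rho = -0.3714, p = 0.468478, fail to reject H0 at alpha = 0.05.


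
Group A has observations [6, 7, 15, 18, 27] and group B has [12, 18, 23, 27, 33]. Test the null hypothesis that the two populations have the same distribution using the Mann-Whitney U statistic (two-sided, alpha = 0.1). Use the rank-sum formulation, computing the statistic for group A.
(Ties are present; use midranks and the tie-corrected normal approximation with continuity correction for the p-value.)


Step 1: Combine and sort all 10 observations; assign midranks.
sorted (value, group): (6,X), (7,X), (12,Y), (15,X), (18,X), (18,Y), (23,Y), (27,X), (27,Y), (33,Y)
ranks: 6->1, 7->2, 12->3, 15->4, 18->5.5, 18->5.5, 23->7, 27->8.5, 27->8.5, 33->10
Step 2: Rank sum for X: R1 = 1 + 2 + 4 + 5.5 + 8.5 = 21.
Step 3: U_X = R1 - n1(n1+1)/2 = 21 - 5*6/2 = 21 - 15 = 6.
       U_Y = n1*n2 - U_X = 25 - 6 = 19.
Step 4: Ties are present, so use the tie-corrected normal approximation (with continuity correction) for the p-value.
Step 5: p-value = 0.207300; compare to alpha = 0.1. fail to reject H0.

U_X = 6, p = 0.207300, fail to reject H0 at alpha = 0.1.


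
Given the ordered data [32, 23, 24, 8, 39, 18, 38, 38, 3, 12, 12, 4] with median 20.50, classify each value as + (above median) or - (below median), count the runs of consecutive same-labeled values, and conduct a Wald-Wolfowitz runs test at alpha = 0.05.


Step 1: Compute median = 20.50; label A = above, B = below.
Labels in order: AAABABAABBBB  (n_A = 6, n_B = 6)
Step 2: Count runs R = 6.
Step 3: Under H0 (random ordering), E[R] = 2*n_A*n_B/(n_A+n_B) + 1 = 2*6*6/12 + 1 = 7.0000.
        Var[R] = 2*n_A*n_B*(2*n_A*n_B - n_A - n_B) / ((n_A+n_B)^2 * (n_A+n_B-1)) = 4320/1584 = 2.7273.
        SD[R] = 1.6514.
Step 4: Continuity-corrected z = (R + 0.5 - E[R]) / SD[R] = (6 + 0.5 - 7.0000) / 1.6514 = -0.3028.
Step 5: Two-sided p-value via normal approximation = 2*(1 - Phi(|z|)) = 0.762069.
Step 6: alpha = 0.05. fail to reject H0.

R = 6, z = -0.3028, p = 0.762069, fail to reject H0.


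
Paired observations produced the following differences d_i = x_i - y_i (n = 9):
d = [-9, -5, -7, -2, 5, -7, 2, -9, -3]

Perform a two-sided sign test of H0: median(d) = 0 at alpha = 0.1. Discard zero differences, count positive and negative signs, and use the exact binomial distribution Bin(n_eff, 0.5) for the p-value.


Step 1: Discard zero differences. Original n = 9; n_eff = number of nonzero differences = 9.
Nonzero differences (with sign): -9, -5, -7, -2, +5, -7, +2, -9, -3
Step 2: Count signs: positive = 2, negative = 7.
Step 3: Under H0: P(positive) = 0.5, so the number of positives S ~ Bin(9, 0.5).
Step 4: Two-sided exact p-value = sum of Bin(9,0.5) probabilities at or below the observed probability = 0.179688.
Step 5: alpha = 0.1. fail to reject H0.

n_eff = 9, pos = 2, neg = 7, p = 0.179688, fail to reject H0.


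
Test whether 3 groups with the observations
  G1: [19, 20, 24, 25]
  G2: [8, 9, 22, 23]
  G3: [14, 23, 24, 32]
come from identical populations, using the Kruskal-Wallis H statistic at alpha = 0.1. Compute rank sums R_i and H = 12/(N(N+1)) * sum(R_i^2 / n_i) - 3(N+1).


Step 1: Combine all N = 12 observations and assign midranks.
sorted (value, group, rank): (8,G2,1), (9,G2,2), (14,G3,3), (19,G1,4), (20,G1,5), (22,G2,6), (23,G2,7.5), (23,G3,7.5), (24,G1,9.5), (24,G3,9.5), (25,G1,11), (32,G3,12)
Step 2: Sum ranks within each group.
R_1 = 29.5 (n_1 = 4)
R_2 = 16.5 (n_2 = 4)
R_3 = 32 (n_3 = 4)
Step 3: H = 12/(N(N+1)) * sum(R_i^2/n_i) - 3(N+1)
     = 12/(12*13) * (29.5^2/4 + 16.5^2/4 + 32^2/4) - 3*13
     = 0.076923 * 541.625 - 39
     = 2.663462.
Step 4: Ties present; correction factor C = 1 - 12/(12^3 - 12) = 0.993007. Corrected H = 2.663462 / 0.993007 = 2.682218.
Step 5: Under H0, H ~ chi^2(2); p-value = 0.261555.
Step 6: alpha = 0.1. fail to reject H0.

H = 2.6822, df = 2, p = 0.261555, fail to reject H0.


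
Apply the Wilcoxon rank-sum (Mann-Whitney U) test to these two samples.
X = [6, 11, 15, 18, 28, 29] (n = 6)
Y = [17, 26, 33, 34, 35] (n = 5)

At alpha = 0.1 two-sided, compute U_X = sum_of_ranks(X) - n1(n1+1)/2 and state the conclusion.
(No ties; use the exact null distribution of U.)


Step 1: Combine and sort all 11 observations; assign midranks.
sorted (value, group): (6,X), (11,X), (15,X), (17,Y), (18,X), (26,Y), (28,X), (29,X), (33,Y), (34,Y), (35,Y)
ranks: 6->1, 11->2, 15->3, 17->4, 18->5, 26->6, 28->7, 29->8, 33->9, 34->10, 35->11
Step 2: Rank sum for X: R1 = 1 + 2 + 3 + 5 + 7 + 8 = 26.
Step 3: U_X = R1 - n1(n1+1)/2 = 26 - 6*7/2 = 26 - 21 = 5.
       U_Y = n1*n2 - U_X = 30 - 5 = 25.
Step 4: No ties, so the exact null distribution of U (based on enumerating the C(11,6) = 462 equally likely rank assignments) gives the two-sided p-value.
Step 5: p-value = 0.082251; compare to alpha = 0.1. reject H0.

U_X = 5, p = 0.082251, reject H0 at alpha = 0.1.


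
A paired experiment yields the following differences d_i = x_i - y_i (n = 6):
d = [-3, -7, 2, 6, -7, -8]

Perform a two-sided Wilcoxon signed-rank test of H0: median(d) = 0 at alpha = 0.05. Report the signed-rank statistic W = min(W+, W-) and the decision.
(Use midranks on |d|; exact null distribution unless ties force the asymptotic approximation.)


Step 1: Drop any zero differences (none here) and take |d_i|.
|d| = [3, 7, 2, 6, 7, 8]
Step 2: Midrank |d_i| (ties get averaged ranks).
ranks: |3|->2, |7|->4.5, |2|->1, |6|->3, |7|->4.5, |8|->6
Step 3: Attach original signs; sum ranks with positive sign and with negative sign.
W+ = 1 + 3 = 4
W- = 2 + 4.5 + 4.5 + 6 = 17
(Check: W+ + W- = 21 should equal n(n+1)/2 = 21.)
Step 4: Test statistic W = min(W+, W-) = 4.
Step 5: Ties in |d|, so use the tie-corrected normal approximation.
        E[W] = n(n+1)/4 = 6*7/4 = 10.5.
        Tie groups: |d|=7 (t=2); sum(t^3 - t) = 6.
        Var[W] = n(n+1)(2n+1)/24 - sum(t^3-t)/48 = 546/24 - 6/48 = 22.625.
        z = (W - E[W]) / sqrt(Var[W]) = (4 - 10.5) / 4.7566 = -1.3665.
        Two-sided p = 2*Phi(z) = 0.171773.
Step 6: alpha = 0.05. fail to reject H0.

W+ = 4, W- = 17, W = min = 4, p = 0.171773, fail to reject H0.


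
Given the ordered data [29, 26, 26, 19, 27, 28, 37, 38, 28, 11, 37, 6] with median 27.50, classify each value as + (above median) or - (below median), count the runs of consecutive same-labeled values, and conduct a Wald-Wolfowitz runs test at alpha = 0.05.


Step 1: Compute median = 27.50; label A = above, B = below.
Labels in order: ABBBBAAAABAB  (n_A = 6, n_B = 6)
Step 2: Count runs R = 6.
Step 3: Under H0 (random ordering), E[R] = 2*n_A*n_B/(n_A+n_B) + 1 = 2*6*6/12 + 1 = 7.0000.
        Var[R] = 2*n_A*n_B*(2*n_A*n_B - n_A - n_B) / ((n_A+n_B)^2 * (n_A+n_B-1)) = 4320/1584 = 2.7273.
        SD[R] = 1.6514.
Step 4: Continuity-corrected z = (R + 0.5 - E[R]) / SD[R] = (6 + 0.5 - 7.0000) / 1.6514 = -0.3028.
Step 5: Two-sided p-value via normal approximation = 2*(1 - Phi(|z|)) = 0.762069.
Step 6: alpha = 0.05. fail to reject H0.

R = 6, z = -0.3028, p = 0.762069, fail to reject H0.


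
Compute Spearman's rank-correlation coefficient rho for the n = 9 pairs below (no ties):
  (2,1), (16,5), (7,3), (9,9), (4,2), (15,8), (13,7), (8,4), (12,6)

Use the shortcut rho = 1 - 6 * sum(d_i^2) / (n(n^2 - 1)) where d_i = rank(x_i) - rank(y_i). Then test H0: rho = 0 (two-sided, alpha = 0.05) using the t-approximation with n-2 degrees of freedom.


Step 1: Rank x and y separately (midranks; no ties here).
rank(x): 2->1, 16->9, 7->3, 9->5, 4->2, 15->8, 13->7, 8->4, 12->6
rank(y): 1->1, 5->5, 3->3, 9->9, 2->2, 8->8, 7->7, 4->4, 6->6
Step 2: d_i = R_x(i) - R_y(i); compute d_i^2.
  (1-1)^2=0, (9-5)^2=16, (3-3)^2=0, (5-9)^2=16, (2-2)^2=0, (8-8)^2=0, (7-7)^2=0, (4-4)^2=0, (6-6)^2=0
sum(d^2) = 32.
Step 3: rho = 1 - 6*32 / (9*(9^2 - 1)) = 1 - 192/720 = 0.733333.
Step 4: Under H0, t = rho * sqrt((n-2)/(1-rho^2)) = 2.8538 ~ t(7).
Step 5: Two-sided p-value from the t-distribution with 7 df = 0.024554.
Step 6: alpha = 0.05. reject H0.

rho = 0.7333, p = 0.024554, reject H0 at alpha = 0.05.


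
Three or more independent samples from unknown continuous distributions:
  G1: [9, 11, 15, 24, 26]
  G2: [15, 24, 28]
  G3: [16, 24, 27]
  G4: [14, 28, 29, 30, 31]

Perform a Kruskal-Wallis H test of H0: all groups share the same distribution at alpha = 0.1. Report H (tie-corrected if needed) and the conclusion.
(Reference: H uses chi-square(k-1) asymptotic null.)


Step 1: Combine all N = 16 observations and assign midranks.
sorted (value, group, rank): (9,G1,1), (11,G1,2), (14,G4,3), (15,G1,4.5), (15,G2,4.5), (16,G3,6), (24,G1,8), (24,G2,8), (24,G3,8), (26,G1,10), (27,G3,11), (28,G2,12.5), (28,G4,12.5), (29,G4,14), (30,G4,15), (31,G4,16)
Step 2: Sum ranks within each group.
R_1 = 25.5 (n_1 = 5)
R_2 = 25 (n_2 = 3)
R_3 = 25 (n_3 = 3)
R_4 = 60.5 (n_4 = 5)
Step 3: H = 12/(N(N+1)) * sum(R_i^2/n_i) - 3(N+1)
     = 12/(16*17) * (25.5^2/5 + 25^2/3 + 25^2/3 + 60.5^2/5) - 3*17
     = 0.044118 * 1278.77 - 51
     = 5.416176.
Step 4: Ties present; correction factor C = 1 - 36/(16^3 - 16) = 0.991176. Corrected H = 5.416176 / 0.991176 = 5.464392.
Step 5: Under H0, H ~ chi^2(3); p-value = 0.140784.
Step 6: alpha = 0.1. fail to reject H0.

H = 5.4644, df = 3, p = 0.140784, fail to reject H0.


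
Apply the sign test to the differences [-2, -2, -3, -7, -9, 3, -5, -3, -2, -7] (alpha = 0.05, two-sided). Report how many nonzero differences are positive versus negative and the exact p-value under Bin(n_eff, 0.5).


Step 1: Discard zero differences. Original n = 10; n_eff = number of nonzero differences = 10.
Nonzero differences (with sign): -2, -2, -3, -7, -9, +3, -5, -3, -2, -7
Step 2: Count signs: positive = 1, negative = 9.
Step 3: Under H0: P(positive) = 0.5, so the number of positives S ~ Bin(10, 0.5).
Step 4: Two-sided exact p-value = sum of Bin(10,0.5) probabilities at or below the observed probability = 0.021484.
Step 5: alpha = 0.05. reject H0.

n_eff = 10, pos = 1, neg = 9, p = 0.021484, reject H0.


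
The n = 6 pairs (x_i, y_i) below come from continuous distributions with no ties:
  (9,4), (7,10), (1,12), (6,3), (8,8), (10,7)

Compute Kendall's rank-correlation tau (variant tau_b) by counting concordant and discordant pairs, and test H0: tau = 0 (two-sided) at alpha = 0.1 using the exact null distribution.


Step 1: Enumerate the 15 unordered pairs (i,j) with i<j and classify each by sign(x_j-x_i) * sign(y_j-y_i).
  (1,2):dx=-2,dy=+6->D; (1,3):dx=-8,dy=+8->D; (1,4):dx=-3,dy=-1->C; (1,5):dx=-1,dy=+4->D
  (1,6):dx=+1,dy=+3->C; (2,3):dx=-6,dy=+2->D; (2,4):dx=-1,dy=-7->C; (2,5):dx=+1,dy=-2->D
  (2,6):dx=+3,dy=-3->D; (3,4):dx=+5,dy=-9->D; (3,5):dx=+7,dy=-4->D; (3,6):dx=+9,dy=-5->D
  (4,5):dx=+2,dy=+5->C; (4,6):dx=+4,dy=+4->C; (5,6):dx=+2,dy=-1->D
Step 2: C = 5, D = 10, total pairs = 15.
Step 3: tau = (C - D)/(n(n-1)/2) = (5 - 10)/15 = -0.333333.
Step 4: Exact two-sided p-value (enumerate n! = 720 permutations of y under H0): p = 0.469444.
Step 5: alpha = 0.1. fail to reject H0.

tau_b = -0.3333 (C=5, D=10), p = 0.469444, fail to reject H0.


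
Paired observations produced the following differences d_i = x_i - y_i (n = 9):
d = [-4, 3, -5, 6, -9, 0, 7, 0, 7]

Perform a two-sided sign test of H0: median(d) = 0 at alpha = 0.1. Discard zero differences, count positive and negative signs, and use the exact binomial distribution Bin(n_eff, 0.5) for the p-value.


Step 1: Discard zero differences. Original n = 9; n_eff = number of nonzero differences = 7.
Nonzero differences (with sign): -4, +3, -5, +6, -9, +7, +7
Step 2: Count signs: positive = 4, negative = 3.
Step 3: Under H0: P(positive) = 0.5, so the number of positives S ~ Bin(7, 0.5).
Step 4: Two-sided exact p-value = sum of Bin(7,0.5) probabilities at or below the observed probability = 1.000000.
Step 5: alpha = 0.1. fail to reject H0.

n_eff = 7, pos = 4, neg = 3, p = 1.000000, fail to reject H0.


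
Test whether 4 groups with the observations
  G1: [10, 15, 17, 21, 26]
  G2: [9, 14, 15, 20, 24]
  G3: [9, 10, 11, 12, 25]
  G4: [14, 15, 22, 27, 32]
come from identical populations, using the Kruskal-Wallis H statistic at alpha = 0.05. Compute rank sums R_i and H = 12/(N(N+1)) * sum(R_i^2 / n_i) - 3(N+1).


Step 1: Combine all N = 20 observations and assign midranks.
sorted (value, group, rank): (9,G2,1.5), (9,G3,1.5), (10,G1,3.5), (10,G3,3.5), (11,G3,5), (12,G3,6), (14,G2,7.5), (14,G4,7.5), (15,G1,10), (15,G2,10), (15,G4,10), (17,G1,12), (20,G2,13), (21,G1,14), (22,G4,15), (24,G2,16), (25,G3,17), (26,G1,18), (27,G4,19), (32,G4,20)
Step 2: Sum ranks within each group.
R_1 = 57.5 (n_1 = 5)
R_2 = 48 (n_2 = 5)
R_3 = 33 (n_3 = 5)
R_4 = 71.5 (n_4 = 5)
Step 3: H = 12/(N(N+1)) * sum(R_i^2/n_i) - 3(N+1)
     = 12/(20*21) * (57.5^2/5 + 48^2/5 + 33^2/5 + 71.5^2/5) - 3*21
     = 0.028571 * 2362.3 - 63
     = 4.494286.
Step 4: Ties present; correction factor C = 1 - 42/(20^3 - 20) = 0.994737. Corrected H = 4.494286 / 0.994737 = 4.518065.
Step 5: Under H0, H ~ chi^2(3); p-value = 0.210685.
Step 6: alpha = 0.05. fail to reject H0.

H = 4.5181, df = 3, p = 0.210685, fail to reject H0.


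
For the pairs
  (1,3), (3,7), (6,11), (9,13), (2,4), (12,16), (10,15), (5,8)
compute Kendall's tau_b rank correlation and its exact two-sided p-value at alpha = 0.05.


Step 1: Enumerate the 28 unordered pairs (i,j) with i<j and classify each by sign(x_j-x_i) * sign(y_j-y_i).
  (1,2):dx=+2,dy=+4->C; (1,3):dx=+5,dy=+8->C; (1,4):dx=+8,dy=+10->C; (1,5):dx=+1,dy=+1->C
  (1,6):dx=+11,dy=+13->C; (1,7):dx=+9,dy=+12->C; (1,8):dx=+4,dy=+5->C; (2,3):dx=+3,dy=+4->C
  (2,4):dx=+6,dy=+6->C; (2,5):dx=-1,dy=-3->C; (2,6):dx=+9,dy=+9->C; (2,7):dx=+7,dy=+8->C
  (2,8):dx=+2,dy=+1->C; (3,4):dx=+3,dy=+2->C; (3,5):dx=-4,dy=-7->C; (3,6):dx=+6,dy=+5->C
  (3,7):dx=+4,dy=+4->C; (3,8):dx=-1,dy=-3->C; (4,5):dx=-7,dy=-9->C; (4,6):dx=+3,dy=+3->C
  (4,7):dx=+1,dy=+2->C; (4,8):dx=-4,dy=-5->C; (5,6):dx=+10,dy=+12->C; (5,7):dx=+8,dy=+11->C
  (5,8):dx=+3,dy=+4->C; (6,7):dx=-2,dy=-1->C; (6,8):dx=-7,dy=-8->C; (7,8):dx=-5,dy=-7->C
Step 2: C = 28, D = 0, total pairs = 28.
Step 3: tau = (C - D)/(n(n-1)/2) = (28 - 0)/28 = 1.000000.
Step 4: Exact two-sided p-value (enumerate n! = 40320 permutations of y under H0): p = 0.000050.
Step 5: alpha = 0.05. reject H0.

tau_b = 1.0000 (C=28, D=0), p = 0.000050, reject H0.


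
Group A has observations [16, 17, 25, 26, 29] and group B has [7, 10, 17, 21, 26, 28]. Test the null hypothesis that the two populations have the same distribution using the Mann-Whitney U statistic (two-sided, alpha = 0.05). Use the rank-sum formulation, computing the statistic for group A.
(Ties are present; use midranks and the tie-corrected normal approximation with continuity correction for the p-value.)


Step 1: Combine and sort all 11 observations; assign midranks.
sorted (value, group): (7,Y), (10,Y), (16,X), (17,X), (17,Y), (21,Y), (25,X), (26,X), (26,Y), (28,Y), (29,X)
ranks: 7->1, 10->2, 16->3, 17->4.5, 17->4.5, 21->6, 25->7, 26->8.5, 26->8.5, 28->10, 29->11
Step 2: Rank sum for X: R1 = 3 + 4.5 + 7 + 8.5 + 11 = 34.
Step 3: U_X = R1 - n1(n1+1)/2 = 34 - 5*6/2 = 34 - 15 = 19.
       U_Y = n1*n2 - U_X = 30 - 19 = 11.
Step 4: Ties are present, so use the tie-corrected normal approximation (with continuity correction) for the p-value.
Step 5: p-value = 0.520916; compare to alpha = 0.05. fail to reject H0.

U_X = 19, p = 0.520916, fail to reject H0 at alpha = 0.05.


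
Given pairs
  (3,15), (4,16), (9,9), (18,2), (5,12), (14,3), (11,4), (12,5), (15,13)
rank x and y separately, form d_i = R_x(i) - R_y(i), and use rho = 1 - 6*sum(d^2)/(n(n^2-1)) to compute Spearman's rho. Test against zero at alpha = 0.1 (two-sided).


Step 1: Rank x and y separately (midranks; no ties here).
rank(x): 3->1, 4->2, 9->4, 18->9, 5->3, 14->7, 11->5, 12->6, 15->8
rank(y): 15->8, 16->9, 9->5, 2->1, 12->6, 3->2, 4->3, 5->4, 13->7
Step 2: d_i = R_x(i) - R_y(i); compute d_i^2.
  (1-8)^2=49, (2-9)^2=49, (4-5)^2=1, (9-1)^2=64, (3-6)^2=9, (7-2)^2=25, (5-3)^2=4, (6-4)^2=4, (8-7)^2=1
sum(d^2) = 206.
Step 3: rho = 1 - 6*206 / (9*(9^2 - 1)) = 1 - 1236/720 = -0.716667.
Step 4: Under H0, t = rho * sqrt((n-2)/(1-rho^2)) = -2.7188 ~ t(7).
Step 5: Two-sided p-value from the t-distribution with 7 df = 0.029818.
Step 6: alpha = 0.1. reject H0.

rho = -0.7167, p = 0.029818, reject H0 at alpha = 0.1.


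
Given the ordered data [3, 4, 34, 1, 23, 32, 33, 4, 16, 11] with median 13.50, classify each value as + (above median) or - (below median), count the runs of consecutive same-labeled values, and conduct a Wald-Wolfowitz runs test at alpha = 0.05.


Step 1: Compute median = 13.50; label A = above, B = below.
Labels in order: BBABAAABAB  (n_A = 5, n_B = 5)
Step 2: Count runs R = 7.
Step 3: Under H0 (random ordering), E[R] = 2*n_A*n_B/(n_A+n_B) + 1 = 2*5*5/10 + 1 = 6.0000.
        Var[R] = 2*n_A*n_B*(2*n_A*n_B - n_A - n_B) / ((n_A+n_B)^2 * (n_A+n_B-1)) = 2000/900 = 2.2222.
        SD[R] = 1.4907.
Step 4: Continuity-corrected z = (R - 0.5 - E[R]) / SD[R] = (7 - 0.5 - 6.0000) / 1.4907 = 0.3354.
Step 5: Two-sided p-value via normal approximation = 2*(1 - Phi(|z|)) = 0.737316.
Step 6: alpha = 0.05. fail to reject H0.

R = 7, z = 0.3354, p = 0.737316, fail to reject H0.


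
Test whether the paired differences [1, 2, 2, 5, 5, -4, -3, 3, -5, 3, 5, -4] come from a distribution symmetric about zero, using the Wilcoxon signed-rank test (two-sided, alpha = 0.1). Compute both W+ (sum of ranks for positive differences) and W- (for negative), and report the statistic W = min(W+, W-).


Step 1: Drop any zero differences (none here) and take |d_i|.
|d| = [1, 2, 2, 5, 5, 4, 3, 3, 5, 3, 5, 4]
Step 2: Midrank |d_i| (ties get averaged ranks).
ranks: |1|->1, |2|->2.5, |2|->2.5, |5|->10.5, |5|->10.5, |4|->7.5, |3|->5, |3|->5, |5|->10.5, |3|->5, |5|->10.5, |4|->7.5
Step 3: Attach original signs; sum ranks with positive sign and with negative sign.
W+ = 1 + 2.5 + 2.5 + 10.5 + 10.5 + 5 + 5 + 10.5 = 47.5
W- = 7.5 + 5 + 10.5 + 7.5 = 30.5
(Check: W+ + W- = 78 should equal n(n+1)/2 = 78.)
Step 4: Test statistic W = min(W+, W-) = 30.5.
Step 5: Ties in |d|, so use the tie-corrected normal approximation.
        E[W] = n(n+1)/4 = 12*13/4 = 39.
        Tie groups: |d|=2 (t=2), |d|=3 (t=3), |d|=4 (t=2), |d|=5 (t=4); sum(t^3 - t) = 96.
        Var[W] = n(n+1)(2n+1)/24 - sum(t^3-t)/48 = 3900/24 - 96/48 = 160.5.
        z = (W - E[W]) / sqrt(Var[W]) = (30.5 - 39) / 12.6689 = -0.6709.
        Two-sided p = 2*Phi(z) = 0.502261.
Step 6: alpha = 0.1. fail to reject H0.

W+ = 47.5, W- = 30.5, W = min = 30.5, p = 0.502261, fail to reject H0.


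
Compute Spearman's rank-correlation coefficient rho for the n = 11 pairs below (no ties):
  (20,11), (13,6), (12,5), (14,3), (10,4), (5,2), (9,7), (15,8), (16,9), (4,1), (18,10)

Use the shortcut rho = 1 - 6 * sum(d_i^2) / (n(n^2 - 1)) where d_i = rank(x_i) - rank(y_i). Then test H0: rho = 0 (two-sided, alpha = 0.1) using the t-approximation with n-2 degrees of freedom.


Step 1: Rank x and y separately (midranks; no ties here).
rank(x): 20->11, 13->6, 12->5, 14->7, 10->4, 5->2, 9->3, 15->8, 16->9, 4->1, 18->10
rank(y): 11->11, 6->6, 5->5, 3->3, 4->4, 2->2, 7->7, 8->8, 9->9, 1->1, 10->10
Step 2: d_i = R_x(i) - R_y(i); compute d_i^2.
  (11-11)^2=0, (6-6)^2=0, (5-5)^2=0, (7-3)^2=16, (4-4)^2=0, (2-2)^2=0, (3-7)^2=16, (8-8)^2=0, (9-9)^2=0, (1-1)^2=0, (10-10)^2=0
sum(d^2) = 32.
Step 3: rho = 1 - 6*32 / (11*(11^2 - 1)) = 1 - 192/1320 = 0.854545.
Step 4: Under H0, t = rho * sqrt((n-2)/(1-rho^2)) = 4.9360 ~ t(9).
Step 5: Two-sided p-value from the t-distribution with 9 df = 0.000807.
Step 6: alpha = 0.1. reject H0.

rho = 0.8545, p = 0.000807, reject H0 at alpha = 0.1.


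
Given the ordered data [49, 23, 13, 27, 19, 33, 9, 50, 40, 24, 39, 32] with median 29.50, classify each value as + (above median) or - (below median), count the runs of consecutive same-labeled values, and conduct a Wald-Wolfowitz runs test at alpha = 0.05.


Step 1: Compute median = 29.50; label A = above, B = below.
Labels in order: ABBBBABAABAA  (n_A = 6, n_B = 6)
Step 2: Count runs R = 7.
Step 3: Under H0 (random ordering), E[R] = 2*n_A*n_B/(n_A+n_B) + 1 = 2*6*6/12 + 1 = 7.0000.
        Var[R] = 2*n_A*n_B*(2*n_A*n_B - n_A - n_B) / ((n_A+n_B)^2 * (n_A+n_B-1)) = 4320/1584 = 2.7273.
        SD[R] = 1.6514.
Step 4: R = E[R], so z = 0 with no continuity correction.
Step 5: Two-sided p-value via normal approximation = 2*(1 - Phi(|z|)) = 1.000000.
Step 6: alpha = 0.05. fail to reject H0.

R = 7, z = 0.0000, p = 1.000000, fail to reject H0.


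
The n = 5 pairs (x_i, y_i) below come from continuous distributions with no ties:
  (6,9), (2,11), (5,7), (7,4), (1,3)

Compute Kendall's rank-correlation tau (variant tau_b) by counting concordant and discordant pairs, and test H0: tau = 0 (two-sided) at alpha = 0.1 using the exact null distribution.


Step 1: Enumerate the 10 unordered pairs (i,j) with i<j and classify each by sign(x_j-x_i) * sign(y_j-y_i).
  (1,2):dx=-4,dy=+2->D; (1,3):dx=-1,dy=-2->C; (1,4):dx=+1,dy=-5->D; (1,5):dx=-5,dy=-6->C
  (2,3):dx=+3,dy=-4->D; (2,4):dx=+5,dy=-7->D; (2,5):dx=-1,dy=-8->C; (3,4):dx=+2,dy=-3->D
  (3,5):dx=-4,dy=-4->C; (4,5):dx=-6,dy=-1->C
Step 2: C = 5, D = 5, total pairs = 10.
Step 3: tau = (C - D)/(n(n-1)/2) = (5 - 5)/10 = 0.000000.
Step 4: Exact two-sided p-value (enumerate n! = 120 permutations of y under H0): p = 1.000000.
Step 5: alpha = 0.1. fail to reject H0.

tau_b = 0.0000 (C=5, D=5), p = 1.000000, fail to reject H0.


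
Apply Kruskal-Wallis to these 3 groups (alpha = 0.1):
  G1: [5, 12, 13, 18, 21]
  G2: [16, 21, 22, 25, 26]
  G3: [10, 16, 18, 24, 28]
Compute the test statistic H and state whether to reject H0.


Step 1: Combine all N = 15 observations and assign midranks.
sorted (value, group, rank): (5,G1,1), (10,G3,2), (12,G1,3), (13,G1,4), (16,G2,5.5), (16,G3,5.5), (18,G1,7.5), (18,G3,7.5), (21,G1,9.5), (21,G2,9.5), (22,G2,11), (24,G3,12), (25,G2,13), (26,G2,14), (28,G3,15)
Step 2: Sum ranks within each group.
R_1 = 25 (n_1 = 5)
R_2 = 53 (n_2 = 5)
R_3 = 42 (n_3 = 5)
Step 3: H = 12/(N(N+1)) * sum(R_i^2/n_i) - 3(N+1)
     = 12/(15*16) * (25^2/5 + 53^2/5 + 42^2/5) - 3*16
     = 0.050000 * 1039.6 - 48
     = 3.980000.
Step 4: Ties present; correction factor C = 1 - 18/(15^3 - 15) = 0.994643. Corrected H = 3.980000 / 0.994643 = 4.001436.
Step 5: Under H0, H ~ chi^2(2); p-value = 0.135238.
Step 6: alpha = 0.1. fail to reject H0.

H = 4.0014, df = 2, p = 0.135238, fail to reject H0.


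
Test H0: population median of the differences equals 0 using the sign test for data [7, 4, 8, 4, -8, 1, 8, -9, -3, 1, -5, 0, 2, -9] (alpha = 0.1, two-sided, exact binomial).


Step 1: Discard zero differences. Original n = 14; n_eff = number of nonzero differences = 13.
Nonzero differences (with sign): +7, +4, +8, +4, -8, +1, +8, -9, -3, +1, -5, +2, -9
Step 2: Count signs: positive = 8, negative = 5.
Step 3: Under H0: P(positive) = 0.5, so the number of positives S ~ Bin(13, 0.5).
Step 4: Two-sided exact p-value = sum of Bin(13,0.5) probabilities at or below the observed probability = 0.581055.
Step 5: alpha = 0.1. fail to reject H0.

n_eff = 13, pos = 8, neg = 5, p = 0.581055, fail to reject H0.


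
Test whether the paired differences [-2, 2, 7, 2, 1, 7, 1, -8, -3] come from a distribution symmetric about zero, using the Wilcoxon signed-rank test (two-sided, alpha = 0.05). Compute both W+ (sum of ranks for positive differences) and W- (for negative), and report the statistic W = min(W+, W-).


Step 1: Drop any zero differences (none here) and take |d_i|.
|d| = [2, 2, 7, 2, 1, 7, 1, 8, 3]
Step 2: Midrank |d_i| (ties get averaged ranks).
ranks: |2|->4, |2|->4, |7|->7.5, |2|->4, |1|->1.5, |7|->7.5, |1|->1.5, |8|->9, |3|->6
Step 3: Attach original signs; sum ranks with positive sign and with negative sign.
W+ = 4 + 7.5 + 4 + 1.5 + 7.5 + 1.5 = 26
W- = 4 + 9 + 6 = 19
(Check: W+ + W- = 45 should equal n(n+1)/2 = 45.)
Step 4: Test statistic W = min(W+, W-) = 19.
Step 5: Ties in |d|, so use the tie-corrected normal approximation.
        E[W] = n(n+1)/4 = 9*10/4 = 22.5.
        Tie groups: |d|=1 (t=2), |d|=2 (t=3), |d|=7 (t=2); sum(t^3 - t) = 36.
        Var[W] = n(n+1)(2n+1)/24 - sum(t^3-t)/48 = 1710/24 - 36/48 = 70.5.
        z = (W - E[W]) / sqrt(Var[W]) = (19 - 22.5) / 8.3964 = -0.4168.
        Two-sided p = 2*Phi(z) = 0.676793.
Step 6: alpha = 0.05. fail to reject H0.

W+ = 26, W- = 19, W = min = 19, p = 0.676793, fail to reject H0.


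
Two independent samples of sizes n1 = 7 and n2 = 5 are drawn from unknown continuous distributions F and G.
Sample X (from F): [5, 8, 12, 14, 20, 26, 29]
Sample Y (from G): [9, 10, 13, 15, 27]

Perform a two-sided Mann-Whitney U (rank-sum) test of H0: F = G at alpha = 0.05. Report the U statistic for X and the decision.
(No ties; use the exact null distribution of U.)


Step 1: Combine and sort all 12 observations; assign midranks.
sorted (value, group): (5,X), (8,X), (9,Y), (10,Y), (12,X), (13,Y), (14,X), (15,Y), (20,X), (26,X), (27,Y), (29,X)
ranks: 5->1, 8->2, 9->3, 10->4, 12->5, 13->6, 14->7, 15->8, 20->9, 26->10, 27->11, 29->12
Step 2: Rank sum for X: R1 = 1 + 2 + 5 + 7 + 9 + 10 + 12 = 46.
Step 3: U_X = R1 - n1(n1+1)/2 = 46 - 7*8/2 = 46 - 28 = 18.
       U_Y = n1*n2 - U_X = 35 - 18 = 17.
Step 4: No ties, so the exact null distribution of U (based on enumerating the C(12,7) = 792 equally likely rank assignments) gives the two-sided p-value.
Step 5: p-value = 1.000000; compare to alpha = 0.05. fail to reject H0.

U_X = 18, p = 1.000000, fail to reject H0 at alpha = 0.05.


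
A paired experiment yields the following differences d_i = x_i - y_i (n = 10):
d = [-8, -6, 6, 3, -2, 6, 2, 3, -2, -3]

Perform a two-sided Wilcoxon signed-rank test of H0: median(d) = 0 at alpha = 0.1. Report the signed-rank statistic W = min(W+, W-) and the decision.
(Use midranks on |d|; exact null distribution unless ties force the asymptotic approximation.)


Step 1: Drop any zero differences (none here) and take |d_i|.
|d| = [8, 6, 6, 3, 2, 6, 2, 3, 2, 3]
Step 2: Midrank |d_i| (ties get averaged ranks).
ranks: |8|->10, |6|->8, |6|->8, |3|->5, |2|->2, |6|->8, |2|->2, |3|->5, |2|->2, |3|->5
Step 3: Attach original signs; sum ranks with positive sign and with negative sign.
W+ = 8 + 5 + 8 + 2 + 5 = 28
W- = 10 + 8 + 2 + 2 + 5 = 27
(Check: W+ + W- = 55 should equal n(n+1)/2 = 55.)
Step 4: Test statistic W = min(W+, W-) = 27.
Step 5: Ties in |d|, so use the tie-corrected normal approximation.
        E[W] = n(n+1)/4 = 10*11/4 = 27.5.
        Tie groups: |d|=2 (t=3), |d|=3 (t=3), |d|=6 (t=3); sum(t^3 - t) = 72.
        Var[W] = n(n+1)(2n+1)/24 - sum(t^3-t)/48 = 2310/24 - 72/48 = 94.75.
        z = (W - E[W]) / sqrt(Var[W]) = (27 - 27.5) / 9.7340 = -0.0514.
        Two-sided p = 2*Phi(z) = 0.959033.
Step 6: alpha = 0.1. fail to reject H0.

W+ = 28, W- = 27, W = min = 27, p = 0.959033, fail to reject H0.


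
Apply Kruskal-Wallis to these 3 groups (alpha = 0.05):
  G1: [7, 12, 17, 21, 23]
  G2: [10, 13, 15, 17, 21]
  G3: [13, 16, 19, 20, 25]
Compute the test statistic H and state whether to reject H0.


Step 1: Combine all N = 15 observations and assign midranks.
sorted (value, group, rank): (7,G1,1), (10,G2,2), (12,G1,3), (13,G2,4.5), (13,G3,4.5), (15,G2,6), (16,G3,7), (17,G1,8.5), (17,G2,8.5), (19,G3,10), (20,G3,11), (21,G1,12.5), (21,G2,12.5), (23,G1,14), (25,G3,15)
Step 2: Sum ranks within each group.
R_1 = 39 (n_1 = 5)
R_2 = 33.5 (n_2 = 5)
R_3 = 47.5 (n_3 = 5)
Step 3: H = 12/(N(N+1)) * sum(R_i^2/n_i) - 3(N+1)
     = 12/(15*16) * (39^2/5 + 33.5^2/5 + 47.5^2/5) - 3*16
     = 0.050000 * 979.9 - 48
     = 0.995000.
Step 4: Ties present; correction factor C = 1 - 18/(15^3 - 15) = 0.994643. Corrected H = 0.995000 / 0.994643 = 1.000359.
Step 5: Under H0, H ~ chi^2(2); p-value = 0.606422.
Step 6: alpha = 0.05. fail to reject H0.

H = 1.0004, df = 2, p = 0.606422, fail to reject H0.


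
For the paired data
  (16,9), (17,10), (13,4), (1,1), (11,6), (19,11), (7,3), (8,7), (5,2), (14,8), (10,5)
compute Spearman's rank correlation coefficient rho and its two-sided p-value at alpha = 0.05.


Step 1: Rank x and y separately (midranks; no ties here).
rank(x): 16->9, 17->10, 13->7, 1->1, 11->6, 19->11, 7->3, 8->4, 5->2, 14->8, 10->5
rank(y): 9->9, 10->10, 4->4, 1->1, 6->6, 11->11, 3->3, 7->7, 2->2, 8->8, 5->5
Step 2: d_i = R_x(i) - R_y(i); compute d_i^2.
  (9-9)^2=0, (10-10)^2=0, (7-4)^2=9, (1-1)^2=0, (6-6)^2=0, (11-11)^2=0, (3-3)^2=0, (4-7)^2=9, (2-2)^2=0, (8-8)^2=0, (5-5)^2=0
sum(d^2) = 18.
Step 3: rho = 1 - 6*18 / (11*(11^2 - 1)) = 1 - 108/1320 = 0.918182.
Step 4: Under H0, t = rho * sqrt((n-2)/(1-rho^2)) = 6.9531 ~ t(9).
Step 5: Two-sided p-value from the t-distribution with 9 df = 0.000067.
Step 6: alpha = 0.05. reject H0.

rho = 0.9182, p = 0.000067, reject H0 at alpha = 0.05.


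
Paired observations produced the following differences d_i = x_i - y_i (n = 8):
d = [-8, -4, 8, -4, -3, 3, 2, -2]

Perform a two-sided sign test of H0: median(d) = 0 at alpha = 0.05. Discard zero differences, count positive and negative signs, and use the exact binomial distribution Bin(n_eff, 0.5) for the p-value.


Step 1: Discard zero differences. Original n = 8; n_eff = number of nonzero differences = 8.
Nonzero differences (with sign): -8, -4, +8, -4, -3, +3, +2, -2
Step 2: Count signs: positive = 3, negative = 5.
Step 3: Under H0: P(positive) = 0.5, so the number of positives S ~ Bin(8, 0.5).
Step 4: Two-sided exact p-value = sum of Bin(8,0.5) probabilities at or below the observed probability = 0.726562.
Step 5: alpha = 0.05. fail to reject H0.

n_eff = 8, pos = 3, neg = 5, p = 0.726562, fail to reject H0.


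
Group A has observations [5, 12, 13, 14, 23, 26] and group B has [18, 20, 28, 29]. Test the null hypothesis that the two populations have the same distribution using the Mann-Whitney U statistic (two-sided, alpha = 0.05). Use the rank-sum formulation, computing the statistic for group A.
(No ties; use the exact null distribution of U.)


Step 1: Combine and sort all 10 observations; assign midranks.
sorted (value, group): (5,X), (12,X), (13,X), (14,X), (18,Y), (20,Y), (23,X), (26,X), (28,Y), (29,Y)
ranks: 5->1, 12->2, 13->3, 14->4, 18->5, 20->6, 23->7, 26->8, 28->9, 29->10
Step 2: Rank sum for X: R1 = 1 + 2 + 3 + 4 + 7 + 8 = 25.
Step 3: U_X = R1 - n1(n1+1)/2 = 25 - 6*7/2 = 25 - 21 = 4.
       U_Y = n1*n2 - U_X = 24 - 4 = 20.
Step 4: No ties, so the exact null distribution of U (based on enumerating the C(10,6) = 210 equally likely rank assignments) gives the two-sided p-value.
Step 5: p-value = 0.114286; compare to alpha = 0.05. fail to reject H0.

U_X = 4, p = 0.114286, fail to reject H0 at alpha = 0.05.


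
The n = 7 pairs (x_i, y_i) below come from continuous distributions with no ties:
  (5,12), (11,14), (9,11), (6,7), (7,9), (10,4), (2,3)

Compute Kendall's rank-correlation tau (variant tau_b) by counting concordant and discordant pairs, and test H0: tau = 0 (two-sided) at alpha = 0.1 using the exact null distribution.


Step 1: Enumerate the 21 unordered pairs (i,j) with i<j and classify each by sign(x_j-x_i) * sign(y_j-y_i).
  (1,2):dx=+6,dy=+2->C; (1,3):dx=+4,dy=-1->D; (1,4):dx=+1,dy=-5->D; (1,5):dx=+2,dy=-3->D
  (1,6):dx=+5,dy=-8->D; (1,7):dx=-3,dy=-9->C; (2,3):dx=-2,dy=-3->C; (2,4):dx=-5,dy=-7->C
  (2,5):dx=-4,dy=-5->C; (2,6):dx=-1,dy=-10->C; (2,7):dx=-9,dy=-11->C; (3,4):dx=-3,dy=-4->C
  (3,5):dx=-2,dy=-2->C; (3,6):dx=+1,dy=-7->D; (3,7):dx=-7,dy=-8->C; (4,5):dx=+1,dy=+2->C
  (4,6):dx=+4,dy=-3->D; (4,7):dx=-4,dy=-4->C; (5,6):dx=+3,dy=-5->D; (5,7):dx=-5,dy=-6->C
  (6,7):dx=-8,dy=-1->C
Step 2: C = 14, D = 7, total pairs = 21.
Step 3: tau = (C - D)/(n(n-1)/2) = (14 - 7)/21 = 0.333333.
Step 4: Exact two-sided p-value (enumerate n! = 5040 permutations of y under H0): p = 0.381349.
Step 5: alpha = 0.1. fail to reject H0.

tau_b = 0.3333 (C=14, D=7), p = 0.381349, fail to reject H0.


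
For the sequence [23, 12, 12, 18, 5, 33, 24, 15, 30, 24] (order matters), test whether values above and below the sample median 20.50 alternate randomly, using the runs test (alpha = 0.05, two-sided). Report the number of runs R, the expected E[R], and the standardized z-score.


Step 1: Compute median = 20.50; label A = above, B = below.
Labels in order: ABBBBAABAA  (n_A = 5, n_B = 5)
Step 2: Count runs R = 5.
Step 3: Under H0 (random ordering), E[R] = 2*n_A*n_B/(n_A+n_B) + 1 = 2*5*5/10 + 1 = 6.0000.
        Var[R] = 2*n_A*n_B*(2*n_A*n_B - n_A - n_B) / ((n_A+n_B)^2 * (n_A+n_B-1)) = 2000/900 = 2.2222.
        SD[R] = 1.4907.
Step 4: Continuity-corrected z = (R + 0.5 - E[R]) / SD[R] = (5 + 0.5 - 6.0000) / 1.4907 = -0.3354.
Step 5: Two-sided p-value via normal approximation = 2*(1 - Phi(|z|)) = 0.737316.
Step 6: alpha = 0.05. fail to reject H0.

R = 5, z = -0.3354, p = 0.737316, fail to reject H0.


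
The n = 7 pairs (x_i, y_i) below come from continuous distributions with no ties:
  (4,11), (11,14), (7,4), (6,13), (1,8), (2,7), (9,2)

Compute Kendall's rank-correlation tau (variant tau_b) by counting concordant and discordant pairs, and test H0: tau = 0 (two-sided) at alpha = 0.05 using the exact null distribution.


Step 1: Enumerate the 21 unordered pairs (i,j) with i<j and classify each by sign(x_j-x_i) * sign(y_j-y_i).
  (1,2):dx=+7,dy=+3->C; (1,3):dx=+3,dy=-7->D; (1,4):dx=+2,dy=+2->C; (1,5):dx=-3,dy=-3->C
  (1,6):dx=-2,dy=-4->C; (1,7):dx=+5,dy=-9->D; (2,3):dx=-4,dy=-10->C; (2,4):dx=-5,dy=-1->C
  (2,5):dx=-10,dy=-6->C; (2,6):dx=-9,dy=-7->C; (2,7):dx=-2,dy=-12->C; (3,4):dx=-1,dy=+9->D
  (3,5):dx=-6,dy=+4->D; (3,6):dx=-5,dy=+3->D; (3,7):dx=+2,dy=-2->D; (4,5):dx=-5,dy=-5->C
  (4,6):dx=-4,dy=-6->C; (4,7):dx=+3,dy=-11->D; (5,6):dx=+1,dy=-1->D; (5,7):dx=+8,dy=-6->D
  (6,7):dx=+7,dy=-5->D
Step 2: C = 11, D = 10, total pairs = 21.
Step 3: tau = (C - D)/(n(n-1)/2) = (11 - 10)/21 = 0.047619.
Step 4: Exact two-sided p-value (enumerate n! = 5040 permutations of y under H0): p = 1.000000.
Step 5: alpha = 0.05. fail to reject H0.

tau_b = 0.0476 (C=11, D=10), p = 1.000000, fail to reject H0.


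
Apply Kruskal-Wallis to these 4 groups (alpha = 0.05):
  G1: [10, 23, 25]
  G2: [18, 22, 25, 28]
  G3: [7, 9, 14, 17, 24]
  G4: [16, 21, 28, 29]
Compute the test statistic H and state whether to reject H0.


Step 1: Combine all N = 16 observations and assign midranks.
sorted (value, group, rank): (7,G3,1), (9,G3,2), (10,G1,3), (14,G3,4), (16,G4,5), (17,G3,6), (18,G2,7), (21,G4,8), (22,G2,9), (23,G1,10), (24,G3,11), (25,G1,12.5), (25,G2,12.5), (28,G2,14.5), (28,G4,14.5), (29,G4,16)
Step 2: Sum ranks within each group.
R_1 = 25.5 (n_1 = 3)
R_2 = 43 (n_2 = 4)
R_3 = 24 (n_3 = 5)
R_4 = 43.5 (n_4 = 4)
Step 3: H = 12/(N(N+1)) * sum(R_i^2/n_i) - 3(N+1)
     = 12/(16*17) * (25.5^2/3 + 43^2/4 + 24^2/5 + 43.5^2/4) - 3*17
     = 0.044118 * 1267.26 - 51
     = 4.908640.
Step 4: Ties present; correction factor C = 1 - 12/(16^3 - 16) = 0.997059. Corrected H = 4.908640 / 0.997059 = 4.923119.
Step 5: Under H0, H ~ chi^2(3); p-value = 0.177514.
Step 6: alpha = 0.05. fail to reject H0.

H = 4.9231, df = 3, p = 0.177514, fail to reject H0.


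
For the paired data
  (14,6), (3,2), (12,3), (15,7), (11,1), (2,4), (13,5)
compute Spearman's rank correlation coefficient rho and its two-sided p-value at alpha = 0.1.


Step 1: Rank x and y separately (midranks; no ties here).
rank(x): 14->6, 3->2, 12->4, 15->7, 11->3, 2->1, 13->5
rank(y): 6->6, 2->2, 3->3, 7->7, 1->1, 4->4, 5->5
Step 2: d_i = R_x(i) - R_y(i); compute d_i^2.
  (6-6)^2=0, (2-2)^2=0, (4-3)^2=1, (7-7)^2=0, (3-1)^2=4, (1-4)^2=9, (5-5)^2=0
sum(d^2) = 14.
Step 3: rho = 1 - 6*14 / (7*(7^2 - 1)) = 1 - 84/336 = 0.750000.
Step 4: Under H0, t = rho * sqrt((n-2)/(1-rho^2)) = 2.5355 ~ t(5).
Step 5: Two-sided p-value from the t-distribution with 5 df = 0.052181.
Step 6: alpha = 0.1. reject H0.

rho = 0.7500, p = 0.052181, reject H0 at alpha = 0.1.


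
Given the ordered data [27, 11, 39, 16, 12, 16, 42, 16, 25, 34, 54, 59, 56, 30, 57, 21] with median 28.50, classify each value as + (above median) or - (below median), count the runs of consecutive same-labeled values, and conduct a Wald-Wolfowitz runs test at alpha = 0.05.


Step 1: Compute median = 28.50; label A = above, B = below.
Labels in order: BBABBBABBAAAAAAB  (n_A = 8, n_B = 8)
Step 2: Count runs R = 7.
Step 3: Under H0 (random ordering), E[R] = 2*n_A*n_B/(n_A+n_B) + 1 = 2*8*8/16 + 1 = 9.0000.
        Var[R] = 2*n_A*n_B*(2*n_A*n_B - n_A - n_B) / ((n_A+n_B)^2 * (n_A+n_B-1)) = 14336/3840 = 3.7333.
        SD[R] = 1.9322.
Step 4: Continuity-corrected z = (R + 0.5 - E[R]) / SD[R] = (7 + 0.5 - 9.0000) / 1.9322 = -0.7763.
Step 5: Two-sided p-value via normal approximation = 2*(1 - Phi(|z|)) = 0.437558.
Step 6: alpha = 0.05. fail to reject H0.

R = 7, z = -0.7763, p = 0.437558, fail to reject H0.
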